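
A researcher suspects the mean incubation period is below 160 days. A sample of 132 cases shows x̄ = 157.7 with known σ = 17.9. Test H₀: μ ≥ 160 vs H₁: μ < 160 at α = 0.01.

z = -1.476. Critical value: -2.33. Fail to reject H₀.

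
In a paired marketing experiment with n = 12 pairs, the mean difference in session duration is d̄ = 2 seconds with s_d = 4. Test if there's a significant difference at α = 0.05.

t = d̄/(s_d/√n) = 2/(4/√12) = 1.732. df = 11, critical t = ±2.201. Fail to reject H₀.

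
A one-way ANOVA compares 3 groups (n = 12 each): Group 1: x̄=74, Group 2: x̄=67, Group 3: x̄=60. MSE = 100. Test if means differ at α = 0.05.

Grand mean = 67.0. SS_between = 1176.0, MS_between = 588.0. F = 5.88, F_crit ≈ 3.285. Reject H₀.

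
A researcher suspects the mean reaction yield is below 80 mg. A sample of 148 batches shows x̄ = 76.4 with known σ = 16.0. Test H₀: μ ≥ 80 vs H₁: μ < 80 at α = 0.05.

z = -2.737. Critical value: -1.645. Reject H₀.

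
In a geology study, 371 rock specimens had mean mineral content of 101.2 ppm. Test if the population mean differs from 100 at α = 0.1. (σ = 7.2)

z = (x̄ - μ₀)/(σ/√n) = (101.2 - 100)/(7.2/√371) = 3.21. Critical value: ±1.645. Since |3.21| > 1.645, Reject H₀.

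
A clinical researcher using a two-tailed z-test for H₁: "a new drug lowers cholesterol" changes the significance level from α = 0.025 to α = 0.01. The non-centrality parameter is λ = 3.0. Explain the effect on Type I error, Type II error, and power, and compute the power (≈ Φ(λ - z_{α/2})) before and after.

Decreasing α from 0.025 to 0.01:
• Type I error rate decreases (α is the Type I rate by definition).
• Critical value moves from z_{α/2} = 2.241 to 2.576, so power = Φ(λ - z_{α/2}) goes from Φ(3.0 - 2.241) = 0.776 to Φ(3.0 - 2.576) = 0.664.
• Type II error rate β = 1 - power therefore increases (0.224 → 0.336).
Appropriate when false positives are costly — here, approving an ineffective drug — patients take a useless medication and may skip effective alternatives.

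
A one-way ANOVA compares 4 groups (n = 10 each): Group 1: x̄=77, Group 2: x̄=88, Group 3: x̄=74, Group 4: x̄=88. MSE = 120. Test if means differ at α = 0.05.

Grand mean = 81.75. SS_between = 1607.5, MS_between = 535.83. F = 4.465, F_crit ≈ 2.866. Reject H₀.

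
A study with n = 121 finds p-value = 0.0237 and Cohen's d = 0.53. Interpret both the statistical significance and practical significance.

Statistically significant (p = 0.0237 < 0.05). Cohen's d = 0.53 indicates a medium effect size. Both statistical and practical significance should be considered.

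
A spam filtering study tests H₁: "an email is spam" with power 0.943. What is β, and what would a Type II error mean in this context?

β = 1 - power = 1 - 0.943 = 0.057. A Type II error is failing to reject H₀ when H₀ is false (false negative) — here, failing to conclude that an email is spam when in fact it is true. Consequence: a spam email lands in the inbox.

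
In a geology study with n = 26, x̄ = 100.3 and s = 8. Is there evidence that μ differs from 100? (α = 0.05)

t = (x̄ - μ₀)/(s/√n) = (100.3 - 100)/(8/√26) = 0.191. df = 25, critical t = ±2.06. Fail to reject H₀.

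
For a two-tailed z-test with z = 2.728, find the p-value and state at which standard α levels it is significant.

p = 2·P(Z > |2.728|) = 2·(1 - Φ(2.728)) ≈ 0.0064. Significant at α = 0.1; Significant at α = 0.05; Significant at α = 0.01.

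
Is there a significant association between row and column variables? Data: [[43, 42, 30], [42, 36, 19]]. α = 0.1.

χ² = 1.425. df = 2, critical = 4.605. Fail to reject H₀. No evidence of dependence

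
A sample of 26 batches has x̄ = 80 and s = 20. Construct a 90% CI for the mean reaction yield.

CI = x̄ ± t*(s/√n) = 80 ± 1.708(20/√26) = (73.3, 86.7)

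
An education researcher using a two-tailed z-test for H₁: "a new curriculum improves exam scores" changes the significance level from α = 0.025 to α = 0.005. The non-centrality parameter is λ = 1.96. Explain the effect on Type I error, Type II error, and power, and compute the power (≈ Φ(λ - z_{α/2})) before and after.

Decreasing α from 0.025 to 0.005:
• Type I error rate decreases (α is the Type I rate by definition).
• Critical value moves from z_{α/2} = 2.241 to 2.807, so power = Φ(λ - z_{α/2}) goes from Φ(1.96 - 2.241) = 0.389 to Φ(1.96 - 2.807) = 0.198.
• Type II error rate β = 1 - power therefore increases (0.611 → 0.802).
Appropriate when false positives are costly — here, adopting a curriculum that gives no real benefit — disruption for nothing.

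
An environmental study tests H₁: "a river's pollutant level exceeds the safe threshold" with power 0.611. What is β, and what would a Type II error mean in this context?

β = 1 - power = 1 - 0.611 = 0.389. A Type II error is failing to reject H₀ when H₀ is false (false negative) — here, failing to conclude that a river's pollutant level exceeds the safe threshold when in fact it is true. Consequence: allowing unsafe pollution to continue.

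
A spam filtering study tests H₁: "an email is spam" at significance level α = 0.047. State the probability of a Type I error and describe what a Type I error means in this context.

P(Type I error) = α = 0.047. A Type I error is rejecting H₀ when H₀ is actually true (false positive) — here, concluding that an email is spam when in fact this is not the case. Consequence: a legitimate email is sent to the spam folder and the user misses it.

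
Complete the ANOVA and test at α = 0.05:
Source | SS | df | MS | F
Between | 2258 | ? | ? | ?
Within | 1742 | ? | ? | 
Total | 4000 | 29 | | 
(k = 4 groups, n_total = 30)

df_between = 3, df_within = 26. MS_between = 752.67, MS_within = 67.0. F = 11.234, F_crit ≈ 2.975. Reject H₀.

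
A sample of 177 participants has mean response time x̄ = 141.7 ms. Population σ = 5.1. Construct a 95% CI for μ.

CI = x̄ ± z*(σ/√n) = 141.7 ± 1.96(5.1/√177) = 141.7 ± 0.75 = (140.95, 142.45)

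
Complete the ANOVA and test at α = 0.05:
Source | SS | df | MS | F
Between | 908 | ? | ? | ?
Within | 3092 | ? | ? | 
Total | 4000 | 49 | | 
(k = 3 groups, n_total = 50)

df_between = 2, df_within = 47. MS_between = 454.0, MS_within = 65.79. F = 6.901, F_crit ≈ 3.195. Reject H₀.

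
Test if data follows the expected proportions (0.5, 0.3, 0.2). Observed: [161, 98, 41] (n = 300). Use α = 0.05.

Expected: [150.0, 90.0, 60.0]. χ² = 7.534. df = 2, critical = 5.991. Reject H₀.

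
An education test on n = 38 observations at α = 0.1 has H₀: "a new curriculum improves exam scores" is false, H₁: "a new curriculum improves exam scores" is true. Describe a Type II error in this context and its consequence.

Type II error: failing to reject H₀ when it is false — concluding that a new curriculum improves exam scores is not supported when in fact it is. Consequence: keeping the old curriculum when the new one would have helped students.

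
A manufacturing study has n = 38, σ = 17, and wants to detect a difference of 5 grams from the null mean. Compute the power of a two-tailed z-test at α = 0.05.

SE = σ/√n = 17/√38 = 2.758. Non-centrality λ = d/SE = 5/2.758 = 1.813. Power ≈ Φ(λ - z_{α/2}) = Φ(1.813 - 1.96) = Φ(-0.147) = 0.442.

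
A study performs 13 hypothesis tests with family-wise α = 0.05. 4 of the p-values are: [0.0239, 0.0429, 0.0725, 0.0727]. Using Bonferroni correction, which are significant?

Bonferroni α = 0.05/13 = 0.00385. None of the given p-values are significant.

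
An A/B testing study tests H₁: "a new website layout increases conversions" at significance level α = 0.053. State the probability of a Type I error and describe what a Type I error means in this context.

P(Type I error) = α = 0.053. A Type I error is rejecting H₀ when H₀ is actually true (false positive) — here, concluding that a new website layout increases conversions when in fact this is not the case. Consequence: rolling out a layout that doesn't actually help — wasted engineering effort.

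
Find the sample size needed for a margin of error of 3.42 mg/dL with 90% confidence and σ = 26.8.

n = (z*σ/E)² = (1.645×26.8/3.42)² = 166.2 → n = 167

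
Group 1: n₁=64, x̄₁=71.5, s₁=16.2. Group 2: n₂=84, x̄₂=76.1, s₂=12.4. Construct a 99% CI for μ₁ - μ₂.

Difference = -4.6. SE = √(16.2²/64 + 12.4²/84) = 2.435. CI = (-10.87, 1.67)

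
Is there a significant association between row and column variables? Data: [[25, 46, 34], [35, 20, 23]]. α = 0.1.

χ² = 10.272. df = 2, critical = 4.605. Reject H₀. Variables are dependent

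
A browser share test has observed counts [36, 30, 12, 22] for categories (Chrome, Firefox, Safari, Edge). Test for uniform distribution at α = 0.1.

Expected = 25 each. χ² = Σ(O-E)²/E = 12.96. df = 3, critical value = 6.251. Reject H₀.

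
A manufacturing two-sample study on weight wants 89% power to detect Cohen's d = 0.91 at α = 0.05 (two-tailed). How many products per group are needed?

z_{α/2} = 1.96, z_β = Φ⁻¹(0.89) = 1.227. For large effect (d = 0.91): n per group = 2(z_{α/2} + z_β)²/d² = 2(1.96 + 1.227)²/0.91² = 24.5 → 25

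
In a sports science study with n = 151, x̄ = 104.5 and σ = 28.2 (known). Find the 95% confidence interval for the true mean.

CI = x̄ ± z*(σ/√n) = 104.5 ± 1.96(28.2/√151) = 104.5 ± 4.5 = (100.0, 109.0)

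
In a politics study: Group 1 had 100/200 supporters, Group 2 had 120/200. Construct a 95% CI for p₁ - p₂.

p̂₁ = 0.5, p̂₂ = 0.6. Difference = -0.1. CI = (-0.197, -0.003)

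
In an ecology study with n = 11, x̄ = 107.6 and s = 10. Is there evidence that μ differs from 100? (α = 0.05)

t = (x̄ - μ₀)/(s/√n) = (107.6 - 100)/(10/√11) = 2.521. df = 10, critical t = ±2.228. Reject H₀.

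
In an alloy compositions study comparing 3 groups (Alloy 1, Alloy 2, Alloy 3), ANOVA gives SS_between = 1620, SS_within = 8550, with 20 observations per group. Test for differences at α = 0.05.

df_between = 2, df_within = 57. F = MS_between/MS_within = 810.0/150.0 = 5.4. F_crit ≈ 3.159. Reject H₀. At least one mean differs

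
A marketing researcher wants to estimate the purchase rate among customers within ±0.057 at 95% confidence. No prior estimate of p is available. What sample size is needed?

Conservative approach: use p = 0.5 (maximizes p(1-p) = 0.25). n = z²(0.25)/E² = 1.96²×0.25/0.057² = 295.6 → n = 296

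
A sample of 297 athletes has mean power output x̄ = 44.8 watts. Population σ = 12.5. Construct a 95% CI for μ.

CI = x̄ ± z*(σ/√n) = 44.8 ± 1.96(12.5/√297) = 44.8 ± 1.42 = (43.38, 46.22)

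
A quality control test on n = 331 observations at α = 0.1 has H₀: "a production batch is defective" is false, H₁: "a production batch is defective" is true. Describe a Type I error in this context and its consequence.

Type I error: rejecting H₀ when it is true — concluding that a production batch is defective when in fact it is not. Consequence: scrapping a good batch — wasted material and cost for no reason.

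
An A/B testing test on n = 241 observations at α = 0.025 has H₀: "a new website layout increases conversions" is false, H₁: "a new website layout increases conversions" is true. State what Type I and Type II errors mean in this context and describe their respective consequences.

Type I (false positive): concluding that a new website layout increases conversions when it is not — rolling out a layout that doesn't actually help — wasted engineering effort. Type II (false negative): failing to conclude that a new website layout increases conversions when it is — discarding a layout that would have improved conversions — lost revenue. Which is costlier depends on domain priorities and is a judgement call rather than a statistical fact.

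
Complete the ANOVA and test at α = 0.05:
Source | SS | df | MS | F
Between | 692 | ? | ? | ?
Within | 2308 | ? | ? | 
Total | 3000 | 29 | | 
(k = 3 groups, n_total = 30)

df_between = 2, df_within = 27. MS_between = 346.0, MS_within = 85.48. F = 4.048, F_crit ≈ 3.354. Reject H₀.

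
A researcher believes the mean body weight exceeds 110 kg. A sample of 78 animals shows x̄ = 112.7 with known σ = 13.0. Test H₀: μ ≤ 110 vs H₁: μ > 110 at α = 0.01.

z = 1.834. Critical value: 2.33. Fail to reject H₀.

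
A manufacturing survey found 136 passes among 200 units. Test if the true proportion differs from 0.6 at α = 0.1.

p̂ = 0.68, p₀ = 0.6. z = (p̂ - p₀)/√(p₀(1-p₀)/n) = 2.309. Critical: ±1.645. Reject H₀.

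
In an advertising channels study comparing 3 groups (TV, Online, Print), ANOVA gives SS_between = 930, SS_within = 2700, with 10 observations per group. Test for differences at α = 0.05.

df_between = 2, df_within = 27. F = MS_between/MS_within = 465.0/100.0 = 4.65. F_crit ≈ 3.354. Reject H₀. At least one mean differs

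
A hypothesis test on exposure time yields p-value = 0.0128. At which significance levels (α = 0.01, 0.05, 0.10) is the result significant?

p = 0.0128. Significant at: α = 0.05, 0.1.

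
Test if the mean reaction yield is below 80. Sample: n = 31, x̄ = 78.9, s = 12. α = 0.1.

t = (78.9 - 80)/(12/√31) = -0.51, df = 30. Critical t = -1.31. Fail to reject H₀.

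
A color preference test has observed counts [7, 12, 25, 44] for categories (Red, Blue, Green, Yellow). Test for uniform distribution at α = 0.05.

Expected = 22 each. χ² = Σ(O-E)²/E = 37.182. df = 3, critical value = 7.815. Reject H₀.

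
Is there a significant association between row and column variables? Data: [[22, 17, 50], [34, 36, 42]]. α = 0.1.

χ² = 7.545. df = 2, critical = 4.605. Reject H₀. Variables are dependent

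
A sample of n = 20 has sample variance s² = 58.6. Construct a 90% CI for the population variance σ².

df = 19. χ²_{0.05} = 30.144, χ²_{0.95} = 10.117. CI for σ² = ((n-1)s²/χ²_{α/2}, (n-1)s²/χ²_{1-α/2}) = (19·58.6/30.144, 19·58.6/10.117) = (36.94, 110.05)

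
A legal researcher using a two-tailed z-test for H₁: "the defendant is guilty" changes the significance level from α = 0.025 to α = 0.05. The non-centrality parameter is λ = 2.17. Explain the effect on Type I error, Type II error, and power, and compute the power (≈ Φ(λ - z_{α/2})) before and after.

Increasing α from 0.025 to 0.05:
• Type I error rate increases (α is the Type I rate by definition).
• Critical value moves from z_{α/2} = 2.241 to 1.96, so power = Φ(λ - z_{α/2}) goes from Φ(2.17 - 2.241) = 0.472 to Φ(2.17 - 1.96) = 0.583.
• Type II error rate β = 1 - power therefore decreases (0.528 → 0.417).
Appropriate when false negatives are costly — here, acquitting a guilty person.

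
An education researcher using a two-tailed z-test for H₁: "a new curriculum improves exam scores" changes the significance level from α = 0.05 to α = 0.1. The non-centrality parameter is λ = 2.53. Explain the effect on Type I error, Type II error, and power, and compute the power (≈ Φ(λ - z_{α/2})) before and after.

Increasing α from 0.05 to 0.1:
• Type I error rate increases (α is the Type I rate by definition).
• Critical value moves from z_{α/2} = 1.96 to 1.645, so power = Φ(λ - z_{α/2}) goes from Φ(2.53 - 1.96) = 0.716 to Φ(2.53 - 1.645) = 0.812.
• Type II error rate β = 1 - power therefore decreases (0.284 → 0.188).
Appropriate when false negatives are costly — here, keeping the old curriculum when the new one would have helped students.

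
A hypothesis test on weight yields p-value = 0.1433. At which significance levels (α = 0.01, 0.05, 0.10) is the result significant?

p = 0.1433. Not significant at any of the given levels.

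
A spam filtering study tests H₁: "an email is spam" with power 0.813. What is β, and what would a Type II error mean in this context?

β = 1 - power = 1 - 0.813 = 0.187. A Type II error is failing to reject H₀ when H₀ is false (false negative) — here, failing to conclude that an email is spam when in fact it is true. Consequence: a spam email lands in the inbox.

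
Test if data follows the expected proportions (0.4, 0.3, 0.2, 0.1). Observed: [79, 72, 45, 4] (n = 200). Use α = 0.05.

Expected: [80.0, 60.0, 40.0, 20.0]. χ² = 15.838. df = 3, critical = 7.815. Reject H₀.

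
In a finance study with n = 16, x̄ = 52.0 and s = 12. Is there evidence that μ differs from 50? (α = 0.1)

t = (x̄ - μ₀)/(s/√n) = (52.0 - 50)/(12/√16) = 0.667. df = 15, critical t = ±1.753. Fail to reject H₀.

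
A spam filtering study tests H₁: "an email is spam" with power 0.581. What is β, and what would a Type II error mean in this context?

β = 1 - power = 1 - 0.581 = 0.419. A Type II error is failing to reject H₀ when H₀ is false (false negative) — here, failing to conclude that an email is spam when in fact it is true. Consequence: a spam email lands in the inbox.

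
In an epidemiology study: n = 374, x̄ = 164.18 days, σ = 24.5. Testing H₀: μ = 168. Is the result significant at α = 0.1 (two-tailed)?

z = (164.18 - 168)/(24.5/√374) = -3.015. Since |z| > 1.645, significant at α = 0.1.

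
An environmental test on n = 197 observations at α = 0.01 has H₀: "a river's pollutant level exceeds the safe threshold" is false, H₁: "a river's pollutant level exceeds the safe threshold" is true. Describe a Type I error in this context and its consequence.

Type I error: rejecting H₀ when it is true — concluding that a river's pollutant level exceeds the safe threshold when in fact it is not. Consequence: shutting down a compliant factory unnecessarily.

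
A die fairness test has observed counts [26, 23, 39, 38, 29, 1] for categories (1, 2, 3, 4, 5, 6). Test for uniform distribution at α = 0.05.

Expected = 26 each. χ² = Σ(O-E)²/E = 36.769. df = 5, critical value = 11.07. Reject H₀.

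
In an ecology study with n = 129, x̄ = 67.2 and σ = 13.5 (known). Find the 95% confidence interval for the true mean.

CI = x̄ ± z*(σ/√n) = 67.2 ± 1.96(13.5/√129) = 67.2 ± 2.33 = (64.87, 69.53)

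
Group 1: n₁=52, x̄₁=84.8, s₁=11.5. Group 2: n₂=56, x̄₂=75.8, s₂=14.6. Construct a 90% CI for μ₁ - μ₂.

Difference = 9.0. SE = √(11.5²/52 + 14.6²/56) = 2.52. CI = (4.85, 13.15)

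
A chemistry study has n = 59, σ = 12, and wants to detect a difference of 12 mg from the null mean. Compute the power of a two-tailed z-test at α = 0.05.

SE = σ/√n = 12/√59 = 1.562. Non-centrality λ = d/SE = 12/1.562 = 7.681. Power ≈ Φ(λ - z_{α/2}) = Φ(7.681 - 1.96) = Φ(5.721) = 1.0.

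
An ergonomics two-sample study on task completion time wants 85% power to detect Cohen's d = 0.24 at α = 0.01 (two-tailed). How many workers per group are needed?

z_{α/2} = 2.576, z_β = Φ⁻¹(0.85) = 1.036. For small effect (d = 0.24): n per group = 2(z_{α/2} + z_β)²/d² = 2(2.576 + 1.036)²/0.24² = 453.01 → 454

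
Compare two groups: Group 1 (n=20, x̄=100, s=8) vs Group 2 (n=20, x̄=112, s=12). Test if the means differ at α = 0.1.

Pooled sp = 10.2. t = -3.721, df = 38. Critical t = ±1.686. Reject H₀.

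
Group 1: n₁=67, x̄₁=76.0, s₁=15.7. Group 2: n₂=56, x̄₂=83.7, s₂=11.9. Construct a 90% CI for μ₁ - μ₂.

Difference = -7.7. SE = √(15.7²/67 + 11.9²/56) = 2.492. CI = (-11.8, -3.6)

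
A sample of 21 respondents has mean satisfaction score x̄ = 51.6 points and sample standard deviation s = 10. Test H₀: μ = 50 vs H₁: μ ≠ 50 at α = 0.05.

t = (x̄ - μ₀)/(s/√n) = (51.6 - 50)/(10/√21) = 0.733. df = 20, critical t = ±2.086. Fail to reject H₀.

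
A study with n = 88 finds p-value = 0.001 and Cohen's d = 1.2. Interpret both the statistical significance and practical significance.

Statistically significant (p = 0.001 < 0.05). Cohen's d = 1.2 indicates a large effect size. Both statistical and practical significance should be considered.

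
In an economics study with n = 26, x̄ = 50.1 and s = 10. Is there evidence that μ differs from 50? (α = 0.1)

t = (x̄ - μ₀)/(s/√n) = (50.1 - 50)/(10/√26) = 0.051. df = 25, critical t = ±1.708. Fail to reject H₀.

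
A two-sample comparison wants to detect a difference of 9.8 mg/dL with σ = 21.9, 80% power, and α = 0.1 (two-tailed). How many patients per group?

n per group = 2(z_α/2 + z_β)²σ²/d² = 2×(1.645 + 0.84)²×21.9²/9.8² = 61.7 → n = 62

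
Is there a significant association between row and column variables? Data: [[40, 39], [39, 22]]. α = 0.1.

χ² = 2.477. df = 1, critical = 2.706. Fail to reject H₀. No evidence of dependence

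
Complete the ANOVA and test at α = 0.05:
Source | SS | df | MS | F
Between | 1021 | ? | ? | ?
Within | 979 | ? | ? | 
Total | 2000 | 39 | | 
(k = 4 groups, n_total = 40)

df_between = 3, df_within = 36. MS_between = 340.33, MS_within = 27.19. F = 12.515, F_crit ≈ 2.866. Reject H₀.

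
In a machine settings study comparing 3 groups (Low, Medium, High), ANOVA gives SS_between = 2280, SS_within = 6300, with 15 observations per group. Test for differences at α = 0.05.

df_between = 2, df_within = 42. F = MS_between/MS_within = 1140.0/150.0 = 7.6. F_crit ≈ 3.22. Reject H₀. At least one mean differs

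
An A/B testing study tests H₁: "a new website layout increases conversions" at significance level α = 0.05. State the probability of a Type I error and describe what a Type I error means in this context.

P(Type I error) = α = 0.05. A Type I error is rejecting H₀ when H₀ is actually true (false positive) — here, concluding that a new website layout increases conversions when in fact this is not the case. Consequence: rolling out a layout that doesn't actually help — wasted engineering effort.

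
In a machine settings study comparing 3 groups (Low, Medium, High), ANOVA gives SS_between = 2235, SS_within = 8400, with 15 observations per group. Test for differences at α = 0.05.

df_between = 2, df_within = 42. F = MS_between/MS_within = 1117.5/200.0 = 5.588. F_crit ≈ 3.22. Reject H₀. At least one mean differs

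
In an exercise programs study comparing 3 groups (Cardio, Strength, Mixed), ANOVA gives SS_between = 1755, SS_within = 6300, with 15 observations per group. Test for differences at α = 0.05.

df_between = 2, df_within = 42. F = MS_between/MS_within = 877.5/150.0 = 5.85. F_crit ≈ 3.22. Reject H₀. At least one mean differs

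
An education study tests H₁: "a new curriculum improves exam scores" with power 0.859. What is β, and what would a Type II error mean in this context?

β = 1 - power = 1 - 0.859 = 0.141. A Type II error is failing to reject H₀ when H₀ is false (false negative) — here, failing to conclude that a new curriculum improves exam scores when in fact it is true. Consequence: keeping the old curriculum when the new one would have helped students.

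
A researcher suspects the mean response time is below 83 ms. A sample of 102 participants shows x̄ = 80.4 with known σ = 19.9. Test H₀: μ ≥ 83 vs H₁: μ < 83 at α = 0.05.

z = -1.32. Critical value: -1.645. Fail to reject H₀.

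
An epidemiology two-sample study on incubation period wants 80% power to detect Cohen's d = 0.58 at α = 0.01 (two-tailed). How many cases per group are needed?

z_{α/2} = 2.576, z_β = Φ⁻¹(0.8) = 0.842. For medium effect (d = 0.58): n per group = 2(z_{α/2} + z_β)²/d² = 2(2.576 + 0.842)²/0.58² = 69.5 → 70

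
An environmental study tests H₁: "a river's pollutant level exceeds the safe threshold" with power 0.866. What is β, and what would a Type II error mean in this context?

β = 1 - power = 1 - 0.866 = 0.134. A Type II error is failing to reject H₀ when H₀ is false (false negative) — here, failing to conclude that a river's pollutant level exceeds the safe threshold when in fact it is true. Consequence: allowing unsafe pollution to continue.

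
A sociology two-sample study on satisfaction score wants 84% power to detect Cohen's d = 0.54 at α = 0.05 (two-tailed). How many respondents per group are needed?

z_{α/2} = 1.96, z_β = Φ⁻¹(0.84) = 0.994. For medium effect (d = 0.54): n per group = 2(z_{α/2} + z_β)²/d² = 2(1.96 + 0.994)²/0.54² = 59.8 → 60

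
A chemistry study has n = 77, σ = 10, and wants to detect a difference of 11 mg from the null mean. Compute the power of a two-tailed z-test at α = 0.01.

SE = σ/√n = 10/√77 = 1.14. Non-centrality λ = d/SE = 11/1.14 = 9.652. Power ≈ Φ(λ - z_{α/2}) = Φ(9.652 - 2.576) = Φ(7.076) = 1.0.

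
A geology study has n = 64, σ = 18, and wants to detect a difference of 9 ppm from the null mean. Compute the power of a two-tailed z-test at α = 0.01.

SE = σ/√n = 18/√64 = 2.25. Non-centrality λ = d/SE = 9/2.25 = 4.0. Power ≈ Φ(λ - z_{α/2}) = Φ(4.0 - 2.576) = Φ(1.424) = 0.923.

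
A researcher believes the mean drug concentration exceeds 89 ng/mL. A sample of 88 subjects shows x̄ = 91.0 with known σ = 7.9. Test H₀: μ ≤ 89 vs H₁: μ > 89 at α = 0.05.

z = 2.375. Critical value: 1.645. Reject H₀.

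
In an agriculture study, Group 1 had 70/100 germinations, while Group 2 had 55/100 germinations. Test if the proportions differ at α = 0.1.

p̂₁ = 0.7, p̂₂ = 0.55, pooled p̂ = 0.625. z = 2.191. Critical: ±1.645. Reject H₀.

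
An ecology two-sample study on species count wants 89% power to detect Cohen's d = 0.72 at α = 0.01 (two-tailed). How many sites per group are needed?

z_{α/2} = 2.576, z_β = Φ⁻¹(0.89) = 1.227. For medium effect (d = 0.72): n per group = 2(z_{α/2} + z_β)²/d² = 2(2.576 + 1.227)²/0.72² = 55.8 → 56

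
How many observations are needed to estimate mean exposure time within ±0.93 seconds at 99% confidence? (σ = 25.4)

n = (z*σ/E)² = (2.576×25.4/0.93)² = 4949.9 → n = 4950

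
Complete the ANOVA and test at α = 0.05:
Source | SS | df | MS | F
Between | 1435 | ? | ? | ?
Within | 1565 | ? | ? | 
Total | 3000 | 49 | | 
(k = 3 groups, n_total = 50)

df_between = 2, df_within = 47. MS_between = 717.5, MS_within = 33.3. F = 21.548, F_crit ≈ 3.195. Reject H₀.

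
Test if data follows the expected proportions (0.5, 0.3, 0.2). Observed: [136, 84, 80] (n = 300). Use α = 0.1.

Expected: [150.0, 90.0, 60.0]. χ² = 8.373. df = 2, critical = 4.605. Reject H₀.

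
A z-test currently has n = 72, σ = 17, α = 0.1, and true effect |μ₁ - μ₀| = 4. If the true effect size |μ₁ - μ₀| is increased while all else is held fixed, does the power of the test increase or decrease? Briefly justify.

Power increases: a larger true effect increases the non-centrality λ = |μ₁ - μ₀|/(σ/√n).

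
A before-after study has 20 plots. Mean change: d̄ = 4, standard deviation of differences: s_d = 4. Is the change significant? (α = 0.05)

t = d̄/(s_d/√n) = 4/(4/√20) = 4.472. df = 19, critical t = ±2.093. Reject H₀.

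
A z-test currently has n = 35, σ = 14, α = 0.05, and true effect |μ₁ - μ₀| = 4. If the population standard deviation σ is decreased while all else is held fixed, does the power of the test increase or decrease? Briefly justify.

Power increases: a smaller σ shrinks the standard error σ/√n, moving the sampling distribution under H₁ further from the critical value.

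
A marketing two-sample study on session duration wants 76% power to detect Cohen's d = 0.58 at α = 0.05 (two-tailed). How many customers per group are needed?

z_{α/2} = 1.96, z_β = Φ⁻¹(0.76) = 0.706. For medium effect (d = 0.58): n per group = 2(z_{α/2} + z_β)²/d² = 2(1.96 + 0.706)²/0.58² = 42.3 → 43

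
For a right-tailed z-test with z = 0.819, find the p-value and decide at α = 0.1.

p = P(Z > 0.819) = 1 - Φ(0.819) ≈ 0.2064. Since p ≥ 0.1, fail to reject H₀ (not significant) at α = 0.1.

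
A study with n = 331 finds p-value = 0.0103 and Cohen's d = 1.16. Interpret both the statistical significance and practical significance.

Statistically significant (p = 0.0103 < 0.05). Cohen's d = 1.16 indicates a large effect size. Both statistical and practical significance should be considered.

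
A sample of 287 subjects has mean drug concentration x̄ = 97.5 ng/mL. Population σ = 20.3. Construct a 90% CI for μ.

CI = x̄ ± z*(σ/√n) = 97.5 ± 1.645(20.3/√287) = 97.5 ± 1.97 = (95.53, 99.47)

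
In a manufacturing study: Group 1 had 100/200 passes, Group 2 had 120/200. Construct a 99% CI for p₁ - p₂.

p̂₁ = 0.5, p̂₂ = 0.6. Difference = -0.1. CI = (-0.228, 0.028)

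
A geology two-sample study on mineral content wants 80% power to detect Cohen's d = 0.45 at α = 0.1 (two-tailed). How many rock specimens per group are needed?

z_{α/2} = 1.645, z_β = Φ⁻¹(0.8) = 0.842. For small effect (d = 0.45): n per group = 2(z_{α/2} + z_β)²/d² = 2(1.645 + 0.842)²/0.45² = 61.1 → 62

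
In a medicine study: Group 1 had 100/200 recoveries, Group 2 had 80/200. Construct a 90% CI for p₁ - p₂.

p̂₁ = 0.5, p̂₂ = 0.4. Difference = 0.1. CI = (0.019, 0.181)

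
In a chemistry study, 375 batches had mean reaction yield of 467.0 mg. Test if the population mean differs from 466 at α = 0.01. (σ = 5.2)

z = (x̄ - μ₀)/(σ/√n) = (467.0 - 466)/(5.2/√375) = 3.724. Critical value: ±2.576. Since |3.724| > 2.576, Reject H₀.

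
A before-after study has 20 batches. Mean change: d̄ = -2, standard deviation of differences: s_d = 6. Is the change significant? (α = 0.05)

t = d̄/(s_d/√n) = -2/(6/√20) = -1.491. df = 19, critical t = ±2.093. Fail to reject H₀.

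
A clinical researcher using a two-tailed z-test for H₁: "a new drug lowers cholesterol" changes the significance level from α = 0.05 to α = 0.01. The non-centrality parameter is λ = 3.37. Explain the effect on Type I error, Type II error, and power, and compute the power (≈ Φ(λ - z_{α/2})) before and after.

Decreasing α from 0.05 to 0.01:
• Type I error rate decreases (α is the Type I rate by definition).
• Critical value moves from z_{α/2} = 1.96 to 2.576, so power = Φ(λ - z_{α/2}) goes from Φ(3.37 - 1.96) = 0.921 to Φ(3.37 - 2.576) = 0.786.
• Type II error rate β = 1 - power therefore increases (0.079 → 0.214).
Appropriate when false positives are costly — here, approving an ineffective drug — patients take a useless medication and may skip effective alternatives.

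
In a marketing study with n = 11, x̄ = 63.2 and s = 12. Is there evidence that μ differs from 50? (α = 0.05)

t = (x̄ - μ₀)/(s/√n) = (63.2 - 50)/(12/√11) = 3.648. df = 10, critical t = ±2.228. Reject H₀.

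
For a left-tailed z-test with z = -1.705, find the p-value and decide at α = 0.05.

p = P(Z < -1.705) = Φ(-1.705) ≈ 0.0441. Since p < 0.05, reject H₀ (significant) at α = 0.05.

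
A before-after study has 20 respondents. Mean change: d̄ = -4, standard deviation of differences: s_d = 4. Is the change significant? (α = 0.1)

t = d̄/(s_d/√n) = -4/(4/√20) = -4.472. df = 19, critical t = ±1.729. Reject H₀.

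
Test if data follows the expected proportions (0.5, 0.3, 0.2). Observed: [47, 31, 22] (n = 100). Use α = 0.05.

Expected: [50.0, 30.0, 20.0]. χ² = 0.413. df = 2, critical = 5.991. Fail to reject H₀.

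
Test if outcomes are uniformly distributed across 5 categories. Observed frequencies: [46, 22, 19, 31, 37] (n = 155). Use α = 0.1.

Expected = 31 each. χ² = Σ(O-E)²/E = 15.677. df = 4, critical value = 7.779. Reject H₀.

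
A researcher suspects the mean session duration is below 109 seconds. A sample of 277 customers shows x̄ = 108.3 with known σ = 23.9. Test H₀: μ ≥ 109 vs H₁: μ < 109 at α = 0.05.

z = -0.487. Critical value: -1.645. Fail to reject H₀.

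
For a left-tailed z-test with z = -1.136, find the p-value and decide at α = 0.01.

p = P(Z < -1.136) = Φ(-1.136) ≈ 0.128. Since p ≥ 0.01, fail to reject H₀ (not significant) at α = 0.01.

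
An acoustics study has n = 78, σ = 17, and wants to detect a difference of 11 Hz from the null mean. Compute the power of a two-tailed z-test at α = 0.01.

SE = σ/√n = 17/√78 = 1.925. Non-centrality λ = d/SE = 11/1.925 = 5.715. Power ≈ Φ(λ - z_{α/2}) = Φ(5.715 - 2.576) = Φ(3.139) = 0.999.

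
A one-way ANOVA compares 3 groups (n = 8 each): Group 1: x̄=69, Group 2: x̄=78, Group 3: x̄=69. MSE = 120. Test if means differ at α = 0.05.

Grand mean = 72.0. SS_between = 432.0, MS_between = 216.0. F = 1.8, F_crit ≈ 3.467. Fail to reject H₀.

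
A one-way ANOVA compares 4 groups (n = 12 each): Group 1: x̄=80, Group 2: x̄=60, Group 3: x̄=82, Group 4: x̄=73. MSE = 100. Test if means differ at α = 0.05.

Grand mean = 73.75. SS_between = 3561.0, MS_between = 1187.0. F = 11.87, F_crit ≈ 2.816. Reject H₀.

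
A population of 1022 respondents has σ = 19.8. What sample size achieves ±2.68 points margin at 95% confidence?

Without FPC: n₀ = (1.96×19.8/2.68)² = 209.688. With FPC: n = n₀N/(n₀+N-1) = 174.1 → n = 175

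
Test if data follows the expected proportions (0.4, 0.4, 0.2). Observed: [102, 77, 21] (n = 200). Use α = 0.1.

Expected: [80.0, 80.0, 40.0]. χ² = 15.188. df = 2, critical = 4.605. Reject H₀.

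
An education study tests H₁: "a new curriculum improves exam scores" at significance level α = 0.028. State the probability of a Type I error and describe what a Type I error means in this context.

P(Type I error) = α = 0.028. A Type I error is rejecting H₀ when H₀ is actually true (false positive) — here, concluding that a new curriculum improves exam scores when in fact this is not the case. Consequence: adopting a curriculum that gives no real benefit — disruption for nothing.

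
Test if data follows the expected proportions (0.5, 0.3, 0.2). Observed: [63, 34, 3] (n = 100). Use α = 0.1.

Expected: [50.0, 30.0, 20.0]. χ² = 18.363. df = 2, critical = 4.605. Reject H₀.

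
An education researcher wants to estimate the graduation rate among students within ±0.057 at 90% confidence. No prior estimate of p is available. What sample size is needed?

Conservative approach: use p = 0.5 (maximizes p(1-p) = 0.25). n = z²(0.25)/E² = 1.645²×0.25/0.057² = 208.2 → n = 209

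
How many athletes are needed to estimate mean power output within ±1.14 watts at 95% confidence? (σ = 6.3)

n = (z*σ/E)² = (1.96×6.3/1.14)² = 117.3 → n = 118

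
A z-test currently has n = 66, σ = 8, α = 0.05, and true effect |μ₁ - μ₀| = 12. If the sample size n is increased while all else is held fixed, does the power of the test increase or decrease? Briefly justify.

Power increases: a larger n shrinks the standard error σ/√n, moving the sampling distribution under H₁ further from the critical value.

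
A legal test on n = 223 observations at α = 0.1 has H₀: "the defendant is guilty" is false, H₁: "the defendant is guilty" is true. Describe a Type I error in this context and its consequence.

Type I error: rejecting H₀ when it is true — concluding that the defendant is guilty when in fact it is not. Consequence: convicting an innocent person.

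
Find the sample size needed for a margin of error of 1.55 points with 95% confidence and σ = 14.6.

n = (z*σ/E)² = (1.96×14.6/1.55)² = 340.8 → n = 341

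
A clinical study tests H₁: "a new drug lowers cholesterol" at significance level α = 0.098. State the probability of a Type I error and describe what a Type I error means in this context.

P(Type I error) = α = 0.098. A Type I error is rejecting H₀ when H₀ is actually true (false positive) — here, concluding that a new drug lowers cholesterol when in fact this is not the case. Consequence: approving an ineffective drug — patients take a useless medication and may skip effective alternatives.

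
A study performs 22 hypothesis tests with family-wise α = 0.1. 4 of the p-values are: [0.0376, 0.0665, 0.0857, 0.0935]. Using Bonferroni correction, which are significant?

Bonferroni α = 0.1/22 = 0.00455. None of the given p-values are significant.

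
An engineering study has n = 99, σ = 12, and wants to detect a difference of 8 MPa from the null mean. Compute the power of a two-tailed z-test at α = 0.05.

SE = σ/√n = 12/√99 = 1.206. Non-centrality λ = d/SE = 8/1.206 = 6.633. Power ≈ Φ(λ - z_{α/2}) = Φ(6.633 - 1.96) = Φ(4.673) = 1.0.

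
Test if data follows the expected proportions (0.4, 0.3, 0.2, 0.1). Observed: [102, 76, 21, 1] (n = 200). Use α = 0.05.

Expected: [80.0, 60.0, 40.0, 20.0]. χ² = 37.392. df = 3, critical = 7.815. Reject H₀.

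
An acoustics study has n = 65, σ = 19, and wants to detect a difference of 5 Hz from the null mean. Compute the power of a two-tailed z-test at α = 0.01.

SE = σ/√n = 19/√65 = 2.357. Non-centrality λ = d/SE = 5/2.357 = 2.122. Power ≈ Φ(λ - z_{α/2}) = Φ(2.122 - 2.576) = Φ(-0.454) = 0.325.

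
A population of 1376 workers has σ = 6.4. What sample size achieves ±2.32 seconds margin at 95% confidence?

Without FPC: n₀ = (1.96×6.4/2.32)² = 29.235. With FPC: n = n₀N/(n₀+N-1) = 28.6 → n = 29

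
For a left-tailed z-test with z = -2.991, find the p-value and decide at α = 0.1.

p = P(Z < -2.991) = Φ(-2.991) ≈ 0.0014. Since p < 0.1, reject H₀ (significant) at α = 0.1.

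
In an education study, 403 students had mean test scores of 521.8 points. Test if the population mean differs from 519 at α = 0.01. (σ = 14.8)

z = (x̄ - μ₀)/(σ/√n) = (521.8 - 519)/(14.8/√403) = 3.798. Critical value: ±2.576. Since |3.798| > 2.576, Reject H₀.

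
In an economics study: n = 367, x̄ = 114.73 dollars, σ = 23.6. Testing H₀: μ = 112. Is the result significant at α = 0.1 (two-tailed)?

z = (114.73 - 112)/(23.6/√367) = 2.216. Since |z| > 1.645, significant at α = 0.1.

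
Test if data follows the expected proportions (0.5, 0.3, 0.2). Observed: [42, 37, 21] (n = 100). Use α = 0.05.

Expected: [50.0, 30.0, 20.0]. χ² = 2.963. df = 2, critical = 5.991. Fail to reject H₀.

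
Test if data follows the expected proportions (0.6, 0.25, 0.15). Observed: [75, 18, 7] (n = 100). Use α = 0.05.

Expected: [60.0, 25.0, 15.0]. χ² = 9.977. df = 2, critical = 5.991. Reject H₀.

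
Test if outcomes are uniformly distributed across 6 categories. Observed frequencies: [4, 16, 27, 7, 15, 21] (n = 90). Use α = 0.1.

Expected = 15 each. χ² = Σ(O-E)²/E = 24.4. df = 5, critical value = 9.236. Reject H₀.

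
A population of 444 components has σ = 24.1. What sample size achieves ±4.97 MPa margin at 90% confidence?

Without FPC: n₀ = (1.645×24.1/4.97)² = 63.629. With FPC: n = n₀N/(n₀+N-1) = 55.8 → n = 56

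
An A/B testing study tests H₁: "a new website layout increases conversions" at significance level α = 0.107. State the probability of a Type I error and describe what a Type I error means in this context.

P(Type I error) = α = 0.107. A Type I error is rejecting H₀ when H₀ is actually true (false positive) — here, concluding that a new website layout increases conversions when in fact this is not the case. Consequence: rolling out a layout that doesn't actually help — wasted engineering effort.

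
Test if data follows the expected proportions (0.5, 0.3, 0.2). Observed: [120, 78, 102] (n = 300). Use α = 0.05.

Expected: [150.0, 90.0, 60.0]. χ² = 37.0. df = 2, critical = 5.991. Reject H₀.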